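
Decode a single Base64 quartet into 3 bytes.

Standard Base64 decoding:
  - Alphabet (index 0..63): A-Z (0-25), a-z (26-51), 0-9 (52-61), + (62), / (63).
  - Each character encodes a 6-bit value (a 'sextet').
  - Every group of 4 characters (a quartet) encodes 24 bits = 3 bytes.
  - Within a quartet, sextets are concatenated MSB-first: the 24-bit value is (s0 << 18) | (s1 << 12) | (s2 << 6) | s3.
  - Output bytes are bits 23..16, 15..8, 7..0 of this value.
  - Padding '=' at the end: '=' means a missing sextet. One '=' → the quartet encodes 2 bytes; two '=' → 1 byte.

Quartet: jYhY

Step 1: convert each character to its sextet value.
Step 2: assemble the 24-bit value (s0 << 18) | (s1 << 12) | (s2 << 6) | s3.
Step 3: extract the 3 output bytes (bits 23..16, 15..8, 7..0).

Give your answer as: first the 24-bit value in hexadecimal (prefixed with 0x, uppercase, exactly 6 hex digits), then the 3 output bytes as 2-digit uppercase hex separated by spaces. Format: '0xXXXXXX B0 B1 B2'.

Answer: 0x8D8858 8D 88 58

Derivation:
Sextets: j=35, Y=24, h=33, Y=24
24-bit: (35<<18) | (24<<12) | (33<<6) | 24
      = 0x8C0000 | 0x018000 | 0x000840 | 0x000018
      = 0x8D8858
Bytes: (v>>16)&0xFF=8D, (v>>8)&0xFF=88, v&0xFF=58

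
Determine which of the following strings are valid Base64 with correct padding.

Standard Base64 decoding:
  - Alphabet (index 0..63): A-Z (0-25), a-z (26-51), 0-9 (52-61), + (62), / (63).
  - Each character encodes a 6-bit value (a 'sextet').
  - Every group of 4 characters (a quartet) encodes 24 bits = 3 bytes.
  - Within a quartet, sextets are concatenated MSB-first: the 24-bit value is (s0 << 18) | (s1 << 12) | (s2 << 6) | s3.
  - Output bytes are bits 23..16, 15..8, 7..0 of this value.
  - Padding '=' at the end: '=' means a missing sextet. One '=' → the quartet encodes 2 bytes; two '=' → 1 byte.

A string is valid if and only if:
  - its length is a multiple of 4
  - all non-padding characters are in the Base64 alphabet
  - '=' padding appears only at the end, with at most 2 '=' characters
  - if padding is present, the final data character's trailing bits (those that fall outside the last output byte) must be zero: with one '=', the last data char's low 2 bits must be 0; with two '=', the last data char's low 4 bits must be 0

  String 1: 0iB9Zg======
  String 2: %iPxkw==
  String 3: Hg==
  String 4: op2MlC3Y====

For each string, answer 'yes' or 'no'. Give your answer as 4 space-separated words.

String 1: '0iB9Zg======' → invalid (6 pad chars (max 2))
String 2: '%iPxkw==' → invalid (bad char(s): ['%'])
String 3: 'Hg==' → valid
String 4: 'op2MlC3Y====' → invalid (4 pad chars (max 2))

Answer: no no yes no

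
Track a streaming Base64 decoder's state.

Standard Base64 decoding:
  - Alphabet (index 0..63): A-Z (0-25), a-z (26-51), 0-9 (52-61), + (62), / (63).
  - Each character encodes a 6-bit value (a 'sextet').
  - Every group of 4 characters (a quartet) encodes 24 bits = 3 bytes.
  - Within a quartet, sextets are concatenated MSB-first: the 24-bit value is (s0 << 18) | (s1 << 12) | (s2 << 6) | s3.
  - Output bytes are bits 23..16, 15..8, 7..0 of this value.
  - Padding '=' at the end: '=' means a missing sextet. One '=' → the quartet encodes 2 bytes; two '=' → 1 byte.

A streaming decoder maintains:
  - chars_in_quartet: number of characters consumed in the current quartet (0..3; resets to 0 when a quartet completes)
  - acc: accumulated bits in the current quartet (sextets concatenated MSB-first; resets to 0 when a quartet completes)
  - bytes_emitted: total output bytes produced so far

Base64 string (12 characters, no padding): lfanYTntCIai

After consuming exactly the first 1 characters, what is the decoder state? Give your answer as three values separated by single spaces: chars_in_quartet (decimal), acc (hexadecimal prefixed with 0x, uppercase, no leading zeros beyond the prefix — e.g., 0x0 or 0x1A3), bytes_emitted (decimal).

Answer: 1 0x25 0

Derivation:
After char 0 ('l'=37): chars_in_quartet=1 acc=0x25 bytes_emitted=0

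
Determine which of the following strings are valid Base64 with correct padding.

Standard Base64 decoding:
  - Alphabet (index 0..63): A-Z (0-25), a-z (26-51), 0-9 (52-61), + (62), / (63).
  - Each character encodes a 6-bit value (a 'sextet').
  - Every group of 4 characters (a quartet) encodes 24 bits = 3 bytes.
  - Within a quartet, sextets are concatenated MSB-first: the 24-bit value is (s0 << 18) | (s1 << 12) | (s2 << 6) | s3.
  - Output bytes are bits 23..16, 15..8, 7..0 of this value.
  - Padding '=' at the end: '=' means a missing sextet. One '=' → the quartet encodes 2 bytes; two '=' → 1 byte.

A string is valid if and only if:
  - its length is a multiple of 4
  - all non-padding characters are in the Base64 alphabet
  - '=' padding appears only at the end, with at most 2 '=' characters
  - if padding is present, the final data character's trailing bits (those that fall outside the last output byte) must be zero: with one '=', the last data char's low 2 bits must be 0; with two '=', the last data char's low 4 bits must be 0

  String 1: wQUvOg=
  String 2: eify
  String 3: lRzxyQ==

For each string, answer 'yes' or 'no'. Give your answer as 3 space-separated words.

Answer: no yes yes

Derivation:
String 1: 'wQUvOg=' → invalid (len=7 not mult of 4)
String 2: 'eify' → valid
String 3: 'lRzxyQ==' → valid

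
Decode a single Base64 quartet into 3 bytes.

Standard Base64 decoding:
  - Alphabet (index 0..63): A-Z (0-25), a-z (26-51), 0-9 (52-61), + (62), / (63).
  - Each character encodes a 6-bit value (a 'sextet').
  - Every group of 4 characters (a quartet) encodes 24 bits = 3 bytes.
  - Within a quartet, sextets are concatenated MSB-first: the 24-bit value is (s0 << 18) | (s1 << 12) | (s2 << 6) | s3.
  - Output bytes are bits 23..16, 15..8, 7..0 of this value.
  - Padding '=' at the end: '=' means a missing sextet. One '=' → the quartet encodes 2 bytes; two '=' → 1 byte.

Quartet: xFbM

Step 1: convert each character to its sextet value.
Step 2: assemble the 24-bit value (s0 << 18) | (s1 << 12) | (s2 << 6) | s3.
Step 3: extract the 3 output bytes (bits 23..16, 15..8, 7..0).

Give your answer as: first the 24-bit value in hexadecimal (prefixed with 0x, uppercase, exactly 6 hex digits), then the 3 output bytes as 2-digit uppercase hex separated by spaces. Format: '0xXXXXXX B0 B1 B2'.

Sextets: x=49, F=5, b=27, M=12
24-bit: (49<<18) | (5<<12) | (27<<6) | 12
      = 0xC40000 | 0x005000 | 0x0006C0 | 0x00000C
      = 0xC456CC
Bytes: (v>>16)&0xFF=C4, (v>>8)&0xFF=56, v&0xFF=CC

Answer: 0xC456CC C4 56 CC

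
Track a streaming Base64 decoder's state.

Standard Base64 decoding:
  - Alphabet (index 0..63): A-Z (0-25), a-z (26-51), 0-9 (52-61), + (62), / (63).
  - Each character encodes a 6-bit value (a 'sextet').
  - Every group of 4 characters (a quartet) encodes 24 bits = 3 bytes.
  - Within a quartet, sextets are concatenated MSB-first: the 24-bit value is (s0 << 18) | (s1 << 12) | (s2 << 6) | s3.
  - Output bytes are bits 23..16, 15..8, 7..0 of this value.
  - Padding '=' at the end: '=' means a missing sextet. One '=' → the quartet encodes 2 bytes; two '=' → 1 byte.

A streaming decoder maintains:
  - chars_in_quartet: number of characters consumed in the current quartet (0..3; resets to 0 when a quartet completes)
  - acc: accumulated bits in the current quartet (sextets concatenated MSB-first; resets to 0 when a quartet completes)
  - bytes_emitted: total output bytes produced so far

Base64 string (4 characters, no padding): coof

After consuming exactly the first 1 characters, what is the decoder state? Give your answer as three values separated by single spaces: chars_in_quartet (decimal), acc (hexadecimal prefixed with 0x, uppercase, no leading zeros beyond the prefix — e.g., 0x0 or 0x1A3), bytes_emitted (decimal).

After char 0 ('c'=28): chars_in_quartet=1 acc=0x1C bytes_emitted=0

Answer: 1 0x1C 0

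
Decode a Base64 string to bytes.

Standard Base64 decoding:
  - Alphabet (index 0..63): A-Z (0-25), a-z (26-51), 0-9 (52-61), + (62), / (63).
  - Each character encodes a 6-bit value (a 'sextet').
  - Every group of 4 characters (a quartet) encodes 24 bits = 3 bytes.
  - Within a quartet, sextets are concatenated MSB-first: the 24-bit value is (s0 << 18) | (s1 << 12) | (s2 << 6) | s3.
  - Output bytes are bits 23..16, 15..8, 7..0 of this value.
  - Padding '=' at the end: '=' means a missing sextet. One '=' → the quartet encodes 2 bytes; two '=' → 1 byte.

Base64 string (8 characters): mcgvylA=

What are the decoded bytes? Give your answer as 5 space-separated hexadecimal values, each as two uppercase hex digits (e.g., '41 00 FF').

Answer: 99 C8 2F CA 50

Derivation:
After char 0 ('m'=38): chars_in_quartet=1 acc=0x26 bytes_emitted=0
After char 1 ('c'=28): chars_in_quartet=2 acc=0x99C bytes_emitted=0
After char 2 ('g'=32): chars_in_quartet=3 acc=0x26720 bytes_emitted=0
After char 3 ('v'=47): chars_in_quartet=4 acc=0x99C82F -> emit 99 C8 2F, reset; bytes_emitted=3
After char 4 ('y'=50): chars_in_quartet=1 acc=0x32 bytes_emitted=3
After char 5 ('l'=37): chars_in_quartet=2 acc=0xCA5 bytes_emitted=3
After char 6 ('A'=0): chars_in_quartet=3 acc=0x32940 bytes_emitted=3
Padding '=': partial quartet acc=0x32940 -> emit CA 50; bytes_emitted=5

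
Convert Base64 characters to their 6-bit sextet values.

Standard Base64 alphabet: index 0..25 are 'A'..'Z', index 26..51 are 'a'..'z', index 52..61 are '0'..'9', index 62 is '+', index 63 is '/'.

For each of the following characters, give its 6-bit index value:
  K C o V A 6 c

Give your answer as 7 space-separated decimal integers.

'K': A..Z range, ord('K') − ord('A') = 10
'C': A..Z range, ord('C') − ord('A') = 2
'o': a..z range, 26 + ord('o') − ord('a') = 40
'V': A..Z range, ord('V') − ord('A') = 21
'A': A..Z range, ord('A') − ord('A') = 0
'6': 0..9 range, 52 + ord('6') − ord('0') = 58
'c': a..z range, 26 + ord('c') − ord('a') = 28

Answer: 10 2 40 21 0 58 28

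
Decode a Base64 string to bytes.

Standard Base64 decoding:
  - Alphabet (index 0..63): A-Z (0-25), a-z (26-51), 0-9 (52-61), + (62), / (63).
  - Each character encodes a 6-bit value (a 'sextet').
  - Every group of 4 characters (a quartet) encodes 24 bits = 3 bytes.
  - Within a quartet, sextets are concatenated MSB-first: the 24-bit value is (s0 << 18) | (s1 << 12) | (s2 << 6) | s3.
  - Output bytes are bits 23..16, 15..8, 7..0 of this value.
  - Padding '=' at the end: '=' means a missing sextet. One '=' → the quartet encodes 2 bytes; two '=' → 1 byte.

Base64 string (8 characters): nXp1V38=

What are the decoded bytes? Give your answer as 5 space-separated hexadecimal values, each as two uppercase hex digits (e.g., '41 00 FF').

After char 0 ('n'=39): chars_in_quartet=1 acc=0x27 bytes_emitted=0
After char 1 ('X'=23): chars_in_quartet=2 acc=0x9D7 bytes_emitted=0
After char 2 ('p'=41): chars_in_quartet=3 acc=0x275E9 bytes_emitted=0
After char 3 ('1'=53): chars_in_quartet=4 acc=0x9D7A75 -> emit 9D 7A 75, reset; bytes_emitted=3
After char 4 ('V'=21): chars_in_quartet=1 acc=0x15 bytes_emitted=3
After char 5 ('3'=55): chars_in_quartet=2 acc=0x577 bytes_emitted=3
After char 6 ('8'=60): chars_in_quartet=3 acc=0x15DFC bytes_emitted=3
Padding '=': partial quartet acc=0x15DFC -> emit 57 7F; bytes_emitted=5

Answer: 9D 7A 75 57 7F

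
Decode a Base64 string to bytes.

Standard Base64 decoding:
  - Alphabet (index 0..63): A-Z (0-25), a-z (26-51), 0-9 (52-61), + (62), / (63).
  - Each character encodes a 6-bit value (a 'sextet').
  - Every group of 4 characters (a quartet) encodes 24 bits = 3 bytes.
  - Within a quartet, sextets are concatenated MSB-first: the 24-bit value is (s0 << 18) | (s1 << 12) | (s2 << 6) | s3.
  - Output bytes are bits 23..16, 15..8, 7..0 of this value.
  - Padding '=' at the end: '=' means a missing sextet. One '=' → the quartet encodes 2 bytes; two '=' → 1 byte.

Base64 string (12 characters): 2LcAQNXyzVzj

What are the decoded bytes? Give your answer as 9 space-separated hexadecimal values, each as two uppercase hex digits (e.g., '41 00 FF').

Answer: D8 B7 00 40 D5 F2 CD 5C E3

Derivation:
After char 0 ('2'=54): chars_in_quartet=1 acc=0x36 bytes_emitted=0
After char 1 ('L'=11): chars_in_quartet=2 acc=0xD8B bytes_emitted=0
After char 2 ('c'=28): chars_in_quartet=3 acc=0x362DC bytes_emitted=0
After char 3 ('A'=0): chars_in_quartet=4 acc=0xD8B700 -> emit D8 B7 00, reset; bytes_emitted=3
After char 4 ('Q'=16): chars_in_quartet=1 acc=0x10 bytes_emitted=3
After char 5 ('N'=13): chars_in_quartet=2 acc=0x40D bytes_emitted=3
After char 6 ('X'=23): chars_in_quartet=3 acc=0x10357 bytes_emitted=3
After char 7 ('y'=50): chars_in_quartet=4 acc=0x40D5F2 -> emit 40 D5 F2, reset; bytes_emitted=6
After char 8 ('z'=51): chars_in_quartet=1 acc=0x33 bytes_emitted=6
After char 9 ('V'=21): chars_in_quartet=2 acc=0xCD5 bytes_emitted=6
After char 10 ('z'=51): chars_in_quartet=3 acc=0x33573 bytes_emitted=6
After char 11 ('j'=35): chars_in_quartet=4 acc=0xCD5CE3 -> emit CD 5C E3, reset; bytes_emitted=9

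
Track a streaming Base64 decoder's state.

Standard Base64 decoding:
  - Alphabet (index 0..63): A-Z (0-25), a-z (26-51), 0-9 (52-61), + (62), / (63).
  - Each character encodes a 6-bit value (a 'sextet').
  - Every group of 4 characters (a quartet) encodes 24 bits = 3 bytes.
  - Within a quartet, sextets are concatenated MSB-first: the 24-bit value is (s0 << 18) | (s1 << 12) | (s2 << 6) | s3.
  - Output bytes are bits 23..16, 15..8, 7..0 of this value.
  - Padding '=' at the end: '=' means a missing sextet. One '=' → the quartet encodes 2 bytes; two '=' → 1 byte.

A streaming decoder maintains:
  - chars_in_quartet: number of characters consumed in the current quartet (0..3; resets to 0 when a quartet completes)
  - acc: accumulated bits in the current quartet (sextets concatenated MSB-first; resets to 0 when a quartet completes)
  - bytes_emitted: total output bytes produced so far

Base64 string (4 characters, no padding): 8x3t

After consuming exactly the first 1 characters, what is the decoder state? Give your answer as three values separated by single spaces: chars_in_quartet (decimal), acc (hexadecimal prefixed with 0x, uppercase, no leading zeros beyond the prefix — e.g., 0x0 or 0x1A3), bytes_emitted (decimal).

After char 0 ('8'=60): chars_in_quartet=1 acc=0x3C bytes_emitted=0

Answer: 1 0x3C 0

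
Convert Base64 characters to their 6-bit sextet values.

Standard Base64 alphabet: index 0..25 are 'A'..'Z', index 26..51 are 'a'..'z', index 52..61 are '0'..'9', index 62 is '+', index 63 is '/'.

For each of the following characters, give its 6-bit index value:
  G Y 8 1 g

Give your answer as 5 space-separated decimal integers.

'G': A..Z range, ord('G') − ord('A') = 6
'Y': A..Z range, ord('Y') − ord('A') = 24
'8': 0..9 range, 52 + ord('8') − ord('0') = 60
'1': 0..9 range, 52 + ord('1') − ord('0') = 53
'g': a..z range, 26 + ord('g') − ord('a') = 32

Answer: 6 24 60 53 32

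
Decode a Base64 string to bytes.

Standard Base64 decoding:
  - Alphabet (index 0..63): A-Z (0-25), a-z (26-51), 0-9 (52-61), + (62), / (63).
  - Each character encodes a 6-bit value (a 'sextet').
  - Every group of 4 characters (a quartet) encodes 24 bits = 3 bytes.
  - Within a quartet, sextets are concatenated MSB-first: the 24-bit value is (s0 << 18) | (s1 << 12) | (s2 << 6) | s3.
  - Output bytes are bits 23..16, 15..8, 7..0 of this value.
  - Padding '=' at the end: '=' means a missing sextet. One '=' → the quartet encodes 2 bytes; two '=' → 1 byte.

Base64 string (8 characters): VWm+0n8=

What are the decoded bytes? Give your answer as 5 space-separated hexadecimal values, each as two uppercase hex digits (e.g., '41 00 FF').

Answer: 55 69 BE D2 7F

Derivation:
After char 0 ('V'=21): chars_in_quartet=1 acc=0x15 bytes_emitted=0
After char 1 ('W'=22): chars_in_quartet=2 acc=0x556 bytes_emitted=0
After char 2 ('m'=38): chars_in_quartet=3 acc=0x155A6 bytes_emitted=0
After char 3 ('+'=62): chars_in_quartet=4 acc=0x5569BE -> emit 55 69 BE, reset; bytes_emitted=3
After char 4 ('0'=52): chars_in_quartet=1 acc=0x34 bytes_emitted=3
After char 5 ('n'=39): chars_in_quartet=2 acc=0xD27 bytes_emitted=3
After char 6 ('8'=60): chars_in_quartet=3 acc=0x349FC bytes_emitted=3
Padding '=': partial quartet acc=0x349FC -> emit D2 7F; bytes_emitted=5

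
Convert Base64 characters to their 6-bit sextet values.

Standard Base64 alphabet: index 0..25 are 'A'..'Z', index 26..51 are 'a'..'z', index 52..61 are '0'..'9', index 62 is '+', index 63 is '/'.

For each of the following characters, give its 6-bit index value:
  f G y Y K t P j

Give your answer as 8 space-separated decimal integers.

Answer: 31 6 50 24 10 45 15 35

Derivation:
'f': a..z range, 26 + ord('f') − ord('a') = 31
'G': A..Z range, ord('G') − ord('A') = 6
'y': a..z range, 26 + ord('y') − ord('a') = 50
'Y': A..Z range, ord('Y') − ord('A') = 24
'K': A..Z range, ord('K') − ord('A') = 10
't': a..z range, 26 + ord('t') − ord('a') = 45
'P': A..Z range, ord('P') − ord('A') = 15
'j': a..z range, 26 + ord('j') − ord('a') = 35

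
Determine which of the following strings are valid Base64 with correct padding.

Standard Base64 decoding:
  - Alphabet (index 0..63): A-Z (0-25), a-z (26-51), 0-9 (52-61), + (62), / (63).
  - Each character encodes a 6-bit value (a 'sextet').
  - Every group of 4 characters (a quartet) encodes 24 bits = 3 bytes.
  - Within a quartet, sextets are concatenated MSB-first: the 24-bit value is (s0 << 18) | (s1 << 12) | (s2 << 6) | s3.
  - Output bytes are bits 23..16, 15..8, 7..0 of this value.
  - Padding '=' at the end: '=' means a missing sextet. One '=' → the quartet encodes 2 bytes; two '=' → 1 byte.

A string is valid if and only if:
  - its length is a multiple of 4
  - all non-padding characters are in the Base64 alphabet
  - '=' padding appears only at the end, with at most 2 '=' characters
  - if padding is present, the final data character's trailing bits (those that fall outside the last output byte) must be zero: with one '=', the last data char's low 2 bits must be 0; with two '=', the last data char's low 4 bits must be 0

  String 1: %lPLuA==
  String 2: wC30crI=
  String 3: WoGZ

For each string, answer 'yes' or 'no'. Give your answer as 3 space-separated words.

String 1: '%lPLuA==' → invalid (bad char(s): ['%'])
String 2: 'wC30crI=' → valid
String 3: 'WoGZ' → valid

Answer: no yes yes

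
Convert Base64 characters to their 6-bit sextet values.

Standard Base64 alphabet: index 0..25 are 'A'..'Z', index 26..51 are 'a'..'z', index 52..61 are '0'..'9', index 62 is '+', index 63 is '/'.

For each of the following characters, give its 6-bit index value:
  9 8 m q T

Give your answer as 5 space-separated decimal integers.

'9': 0..9 range, 52 + ord('9') − ord('0') = 61
'8': 0..9 range, 52 + ord('8') − ord('0') = 60
'm': a..z range, 26 + ord('m') − ord('a') = 38
'q': a..z range, 26 + ord('q') − ord('a') = 42
'T': A..Z range, ord('T') − ord('A') = 19

Answer: 61 60 38 42 19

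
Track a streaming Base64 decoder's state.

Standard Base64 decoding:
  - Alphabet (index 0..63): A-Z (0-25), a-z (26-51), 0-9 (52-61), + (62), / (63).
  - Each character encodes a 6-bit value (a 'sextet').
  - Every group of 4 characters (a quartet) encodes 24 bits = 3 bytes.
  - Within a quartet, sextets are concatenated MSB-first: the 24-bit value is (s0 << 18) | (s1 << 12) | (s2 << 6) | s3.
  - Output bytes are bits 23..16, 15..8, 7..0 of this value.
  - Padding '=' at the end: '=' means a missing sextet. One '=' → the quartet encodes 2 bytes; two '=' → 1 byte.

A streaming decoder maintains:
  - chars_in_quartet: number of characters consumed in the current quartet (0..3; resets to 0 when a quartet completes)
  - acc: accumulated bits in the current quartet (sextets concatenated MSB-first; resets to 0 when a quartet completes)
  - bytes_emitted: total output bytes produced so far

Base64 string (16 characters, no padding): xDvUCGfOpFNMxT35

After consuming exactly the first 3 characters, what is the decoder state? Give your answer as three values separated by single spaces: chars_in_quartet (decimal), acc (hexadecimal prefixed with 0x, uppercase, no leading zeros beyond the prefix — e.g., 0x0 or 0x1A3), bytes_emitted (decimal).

After char 0 ('x'=49): chars_in_quartet=1 acc=0x31 bytes_emitted=0
After char 1 ('D'=3): chars_in_quartet=2 acc=0xC43 bytes_emitted=0
After char 2 ('v'=47): chars_in_quartet=3 acc=0x310EF bytes_emitted=0

Answer: 3 0x310EF 0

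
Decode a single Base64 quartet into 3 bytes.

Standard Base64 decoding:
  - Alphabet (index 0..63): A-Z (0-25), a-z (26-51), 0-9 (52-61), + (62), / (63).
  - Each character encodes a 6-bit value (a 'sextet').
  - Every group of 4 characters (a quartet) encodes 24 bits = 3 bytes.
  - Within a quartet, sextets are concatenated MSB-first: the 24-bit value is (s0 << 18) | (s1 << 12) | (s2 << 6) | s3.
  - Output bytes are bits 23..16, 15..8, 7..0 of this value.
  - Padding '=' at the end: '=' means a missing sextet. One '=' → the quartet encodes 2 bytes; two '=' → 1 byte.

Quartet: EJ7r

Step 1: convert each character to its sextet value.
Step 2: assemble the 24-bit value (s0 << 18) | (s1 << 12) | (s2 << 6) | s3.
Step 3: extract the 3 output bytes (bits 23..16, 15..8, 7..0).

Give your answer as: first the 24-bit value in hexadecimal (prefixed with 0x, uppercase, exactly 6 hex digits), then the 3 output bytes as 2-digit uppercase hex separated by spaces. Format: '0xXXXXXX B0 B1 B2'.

Answer: 0x109EEB 10 9E EB

Derivation:
Sextets: E=4, J=9, 7=59, r=43
24-bit: (4<<18) | (9<<12) | (59<<6) | 43
      = 0x100000 | 0x009000 | 0x000EC0 | 0x00002B
      = 0x109EEB
Bytes: (v>>16)&0xFF=10, (v>>8)&0xFF=9E, v&0xFF=EB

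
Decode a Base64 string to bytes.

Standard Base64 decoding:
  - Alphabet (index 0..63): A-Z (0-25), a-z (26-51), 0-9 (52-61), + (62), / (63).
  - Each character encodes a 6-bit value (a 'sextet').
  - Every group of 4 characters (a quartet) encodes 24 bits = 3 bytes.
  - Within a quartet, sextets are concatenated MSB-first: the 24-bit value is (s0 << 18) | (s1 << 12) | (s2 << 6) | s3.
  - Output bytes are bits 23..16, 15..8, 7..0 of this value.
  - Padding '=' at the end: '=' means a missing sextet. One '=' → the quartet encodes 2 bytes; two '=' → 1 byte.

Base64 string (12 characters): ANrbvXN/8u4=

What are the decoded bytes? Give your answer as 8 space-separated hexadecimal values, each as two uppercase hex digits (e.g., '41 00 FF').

Answer: 00 DA DB BD 73 7F F2 EE

Derivation:
After char 0 ('A'=0): chars_in_quartet=1 acc=0x0 bytes_emitted=0
After char 1 ('N'=13): chars_in_quartet=2 acc=0xD bytes_emitted=0
After char 2 ('r'=43): chars_in_quartet=3 acc=0x36B bytes_emitted=0
After char 3 ('b'=27): chars_in_quartet=4 acc=0xDADB -> emit 00 DA DB, reset; bytes_emitted=3
After char 4 ('v'=47): chars_in_quartet=1 acc=0x2F bytes_emitted=3
After char 5 ('X'=23): chars_in_quartet=2 acc=0xBD7 bytes_emitted=3
After char 6 ('N'=13): chars_in_quartet=3 acc=0x2F5CD bytes_emitted=3
After char 7 ('/'=63): chars_in_quartet=4 acc=0xBD737F -> emit BD 73 7F, reset; bytes_emitted=6
After char 8 ('8'=60): chars_in_quartet=1 acc=0x3C bytes_emitted=6
After char 9 ('u'=46): chars_in_quartet=2 acc=0xF2E bytes_emitted=6
After char 10 ('4'=56): chars_in_quartet=3 acc=0x3CBB8 bytes_emitted=6
Padding '=': partial quartet acc=0x3CBB8 -> emit F2 EE; bytes_emitted=8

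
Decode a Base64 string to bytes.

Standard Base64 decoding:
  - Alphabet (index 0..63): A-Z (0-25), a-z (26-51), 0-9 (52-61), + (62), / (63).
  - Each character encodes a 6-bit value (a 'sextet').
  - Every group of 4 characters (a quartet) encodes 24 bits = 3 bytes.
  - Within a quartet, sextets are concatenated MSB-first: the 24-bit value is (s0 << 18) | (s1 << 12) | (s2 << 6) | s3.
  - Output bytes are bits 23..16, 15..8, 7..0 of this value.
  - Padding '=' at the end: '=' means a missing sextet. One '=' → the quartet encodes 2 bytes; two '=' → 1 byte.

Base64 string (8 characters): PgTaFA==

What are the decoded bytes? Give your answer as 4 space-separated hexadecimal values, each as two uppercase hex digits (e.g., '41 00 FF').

After char 0 ('P'=15): chars_in_quartet=1 acc=0xF bytes_emitted=0
After char 1 ('g'=32): chars_in_quartet=2 acc=0x3E0 bytes_emitted=0
After char 2 ('T'=19): chars_in_quartet=3 acc=0xF813 bytes_emitted=0
After char 3 ('a'=26): chars_in_quartet=4 acc=0x3E04DA -> emit 3E 04 DA, reset; bytes_emitted=3
After char 4 ('F'=5): chars_in_quartet=1 acc=0x5 bytes_emitted=3
After char 5 ('A'=0): chars_in_quartet=2 acc=0x140 bytes_emitted=3
Padding '==': partial quartet acc=0x140 -> emit 14; bytes_emitted=4

Answer: 3E 04 DA 14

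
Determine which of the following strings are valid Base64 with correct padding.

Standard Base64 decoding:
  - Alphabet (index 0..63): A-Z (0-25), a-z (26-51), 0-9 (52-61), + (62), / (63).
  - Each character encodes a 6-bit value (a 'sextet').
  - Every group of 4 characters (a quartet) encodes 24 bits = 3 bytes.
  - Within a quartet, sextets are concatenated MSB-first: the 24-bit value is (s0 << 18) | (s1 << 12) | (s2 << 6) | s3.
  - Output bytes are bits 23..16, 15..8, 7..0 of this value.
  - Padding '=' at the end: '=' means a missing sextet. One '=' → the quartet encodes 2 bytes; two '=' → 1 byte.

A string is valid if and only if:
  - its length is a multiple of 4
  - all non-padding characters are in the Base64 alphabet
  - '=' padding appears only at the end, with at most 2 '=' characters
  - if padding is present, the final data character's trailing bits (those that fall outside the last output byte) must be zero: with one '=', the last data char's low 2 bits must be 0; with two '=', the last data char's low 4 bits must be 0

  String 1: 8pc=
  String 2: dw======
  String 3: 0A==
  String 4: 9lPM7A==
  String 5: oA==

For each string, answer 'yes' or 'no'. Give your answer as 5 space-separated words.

Answer: yes no yes yes yes

Derivation:
String 1: '8pc=' → valid
String 2: 'dw======' → invalid (6 pad chars (max 2))
String 3: '0A==' → valid
String 4: '9lPM7A==' → valid
String 5: 'oA==' → valid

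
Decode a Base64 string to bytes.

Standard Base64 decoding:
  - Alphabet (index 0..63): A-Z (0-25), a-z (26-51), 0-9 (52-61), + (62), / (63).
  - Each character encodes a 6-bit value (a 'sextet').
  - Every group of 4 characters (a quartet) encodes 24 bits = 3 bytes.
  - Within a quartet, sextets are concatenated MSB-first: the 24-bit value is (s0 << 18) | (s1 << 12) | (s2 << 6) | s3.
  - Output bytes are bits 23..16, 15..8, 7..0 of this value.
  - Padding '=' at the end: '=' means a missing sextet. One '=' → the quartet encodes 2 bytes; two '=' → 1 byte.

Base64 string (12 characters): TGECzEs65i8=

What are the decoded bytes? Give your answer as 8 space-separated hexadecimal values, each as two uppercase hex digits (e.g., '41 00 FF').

After char 0 ('T'=19): chars_in_quartet=1 acc=0x13 bytes_emitted=0
After char 1 ('G'=6): chars_in_quartet=2 acc=0x4C6 bytes_emitted=0
After char 2 ('E'=4): chars_in_quartet=3 acc=0x13184 bytes_emitted=0
After char 3 ('C'=2): chars_in_quartet=4 acc=0x4C6102 -> emit 4C 61 02, reset; bytes_emitted=3
After char 4 ('z'=51): chars_in_quartet=1 acc=0x33 bytes_emitted=3
After char 5 ('E'=4): chars_in_quartet=2 acc=0xCC4 bytes_emitted=3
After char 6 ('s'=44): chars_in_quartet=3 acc=0x3312C bytes_emitted=3
After char 7 ('6'=58): chars_in_quartet=4 acc=0xCC4B3A -> emit CC 4B 3A, reset; bytes_emitted=6
After char 8 ('5'=57): chars_in_quartet=1 acc=0x39 bytes_emitted=6
After char 9 ('i'=34): chars_in_quartet=2 acc=0xE62 bytes_emitted=6
After char 10 ('8'=60): chars_in_quartet=3 acc=0x398BC bytes_emitted=6
Padding '=': partial quartet acc=0x398BC -> emit E6 2F; bytes_emitted=8

Answer: 4C 61 02 CC 4B 3A E6 2F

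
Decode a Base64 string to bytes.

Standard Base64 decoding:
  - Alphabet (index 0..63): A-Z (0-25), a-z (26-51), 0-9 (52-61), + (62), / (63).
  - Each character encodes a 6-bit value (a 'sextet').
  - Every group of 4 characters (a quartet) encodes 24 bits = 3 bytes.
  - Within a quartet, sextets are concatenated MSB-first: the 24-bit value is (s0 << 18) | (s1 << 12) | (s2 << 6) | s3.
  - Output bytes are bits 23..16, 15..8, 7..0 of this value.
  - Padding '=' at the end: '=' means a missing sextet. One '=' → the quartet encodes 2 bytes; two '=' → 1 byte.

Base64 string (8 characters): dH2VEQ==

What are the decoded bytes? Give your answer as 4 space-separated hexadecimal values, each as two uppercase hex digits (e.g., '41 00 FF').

Answer: 74 7D 95 11

Derivation:
After char 0 ('d'=29): chars_in_quartet=1 acc=0x1D bytes_emitted=0
After char 1 ('H'=7): chars_in_quartet=2 acc=0x747 bytes_emitted=0
After char 2 ('2'=54): chars_in_quartet=3 acc=0x1D1F6 bytes_emitted=0
After char 3 ('V'=21): chars_in_quartet=4 acc=0x747D95 -> emit 74 7D 95, reset; bytes_emitted=3
After char 4 ('E'=4): chars_in_quartet=1 acc=0x4 bytes_emitted=3
After char 5 ('Q'=16): chars_in_quartet=2 acc=0x110 bytes_emitted=3
Padding '==': partial quartet acc=0x110 -> emit 11; bytes_emitted=4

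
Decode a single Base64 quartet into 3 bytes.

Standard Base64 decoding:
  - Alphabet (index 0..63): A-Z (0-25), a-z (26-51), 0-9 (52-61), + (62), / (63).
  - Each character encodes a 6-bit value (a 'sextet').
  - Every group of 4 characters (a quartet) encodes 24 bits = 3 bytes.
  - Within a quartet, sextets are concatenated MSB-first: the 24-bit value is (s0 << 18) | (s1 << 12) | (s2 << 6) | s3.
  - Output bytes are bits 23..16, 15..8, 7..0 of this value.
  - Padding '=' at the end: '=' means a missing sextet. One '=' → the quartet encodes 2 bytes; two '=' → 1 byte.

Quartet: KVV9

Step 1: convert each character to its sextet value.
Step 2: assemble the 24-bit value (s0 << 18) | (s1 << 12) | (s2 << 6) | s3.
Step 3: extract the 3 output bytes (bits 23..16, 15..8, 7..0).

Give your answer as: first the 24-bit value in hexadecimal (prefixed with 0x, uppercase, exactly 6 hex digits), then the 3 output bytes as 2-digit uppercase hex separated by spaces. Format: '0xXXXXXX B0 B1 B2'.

Answer: 0x29557D 29 55 7D

Derivation:
Sextets: K=10, V=21, V=21, 9=61
24-bit: (10<<18) | (21<<12) | (21<<6) | 61
      = 0x280000 | 0x015000 | 0x000540 | 0x00003D
      = 0x29557D
Bytes: (v>>16)&0xFF=29, (v>>8)&0xFF=55, v&0xFF=7D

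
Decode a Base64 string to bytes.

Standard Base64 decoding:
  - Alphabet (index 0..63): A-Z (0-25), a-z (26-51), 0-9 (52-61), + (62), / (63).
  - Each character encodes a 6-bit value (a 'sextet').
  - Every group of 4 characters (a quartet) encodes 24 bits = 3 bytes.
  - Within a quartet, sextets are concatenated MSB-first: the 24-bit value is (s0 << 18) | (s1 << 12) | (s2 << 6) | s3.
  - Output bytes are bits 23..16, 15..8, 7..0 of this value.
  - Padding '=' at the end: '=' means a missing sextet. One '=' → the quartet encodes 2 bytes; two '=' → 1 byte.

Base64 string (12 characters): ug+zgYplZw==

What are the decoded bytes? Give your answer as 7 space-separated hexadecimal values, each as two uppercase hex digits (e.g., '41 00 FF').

Answer: BA 0F B3 81 8A 65 67

Derivation:
After char 0 ('u'=46): chars_in_quartet=1 acc=0x2E bytes_emitted=0
After char 1 ('g'=32): chars_in_quartet=2 acc=0xBA0 bytes_emitted=0
After char 2 ('+'=62): chars_in_quartet=3 acc=0x2E83E bytes_emitted=0
After char 3 ('z'=51): chars_in_quartet=4 acc=0xBA0FB3 -> emit BA 0F B3, reset; bytes_emitted=3
After char 4 ('g'=32): chars_in_quartet=1 acc=0x20 bytes_emitted=3
After char 5 ('Y'=24): chars_in_quartet=2 acc=0x818 bytes_emitted=3
After char 6 ('p'=41): chars_in_quartet=3 acc=0x20629 bytes_emitted=3
After char 7 ('l'=37): chars_in_quartet=4 acc=0x818A65 -> emit 81 8A 65, reset; bytes_emitted=6
After char 8 ('Z'=25): chars_in_quartet=1 acc=0x19 bytes_emitted=6
After char 9 ('w'=48): chars_in_quartet=2 acc=0x670 bytes_emitted=6
Padding '==': partial quartet acc=0x670 -> emit 67; bytes_emitted=7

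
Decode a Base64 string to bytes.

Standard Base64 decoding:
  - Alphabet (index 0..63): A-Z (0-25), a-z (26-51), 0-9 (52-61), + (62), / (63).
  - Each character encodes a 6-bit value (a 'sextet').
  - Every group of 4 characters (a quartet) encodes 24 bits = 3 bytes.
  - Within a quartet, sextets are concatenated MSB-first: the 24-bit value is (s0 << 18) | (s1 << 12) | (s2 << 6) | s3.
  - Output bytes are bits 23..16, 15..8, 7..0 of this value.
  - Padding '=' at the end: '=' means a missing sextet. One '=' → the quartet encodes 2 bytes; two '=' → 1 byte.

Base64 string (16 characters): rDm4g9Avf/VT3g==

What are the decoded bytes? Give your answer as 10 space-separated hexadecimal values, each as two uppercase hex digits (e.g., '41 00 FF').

After char 0 ('r'=43): chars_in_quartet=1 acc=0x2B bytes_emitted=0
After char 1 ('D'=3): chars_in_quartet=2 acc=0xAC3 bytes_emitted=0
After char 2 ('m'=38): chars_in_quartet=3 acc=0x2B0E6 bytes_emitted=0
After char 3 ('4'=56): chars_in_quartet=4 acc=0xAC39B8 -> emit AC 39 B8, reset; bytes_emitted=3
After char 4 ('g'=32): chars_in_quartet=1 acc=0x20 bytes_emitted=3
After char 5 ('9'=61): chars_in_quartet=2 acc=0x83D bytes_emitted=3
After char 6 ('A'=0): chars_in_quartet=3 acc=0x20F40 bytes_emitted=3
After char 7 ('v'=47): chars_in_quartet=4 acc=0x83D02F -> emit 83 D0 2F, reset; bytes_emitted=6
After char 8 ('f'=31): chars_in_quartet=1 acc=0x1F bytes_emitted=6
After char 9 ('/'=63): chars_in_quartet=2 acc=0x7FF bytes_emitted=6
After char 10 ('V'=21): chars_in_quartet=3 acc=0x1FFD5 bytes_emitted=6
After char 11 ('T'=19): chars_in_quartet=4 acc=0x7FF553 -> emit 7F F5 53, reset; bytes_emitted=9
After char 12 ('3'=55): chars_in_quartet=1 acc=0x37 bytes_emitted=9
After char 13 ('g'=32): chars_in_quartet=2 acc=0xDE0 bytes_emitted=9
Padding '==': partial quartet acc=0xDE0 -> emit DE; bytes_emitted=10

Answer: AC 39 B8 83 D0 2F 7F F5 53 DE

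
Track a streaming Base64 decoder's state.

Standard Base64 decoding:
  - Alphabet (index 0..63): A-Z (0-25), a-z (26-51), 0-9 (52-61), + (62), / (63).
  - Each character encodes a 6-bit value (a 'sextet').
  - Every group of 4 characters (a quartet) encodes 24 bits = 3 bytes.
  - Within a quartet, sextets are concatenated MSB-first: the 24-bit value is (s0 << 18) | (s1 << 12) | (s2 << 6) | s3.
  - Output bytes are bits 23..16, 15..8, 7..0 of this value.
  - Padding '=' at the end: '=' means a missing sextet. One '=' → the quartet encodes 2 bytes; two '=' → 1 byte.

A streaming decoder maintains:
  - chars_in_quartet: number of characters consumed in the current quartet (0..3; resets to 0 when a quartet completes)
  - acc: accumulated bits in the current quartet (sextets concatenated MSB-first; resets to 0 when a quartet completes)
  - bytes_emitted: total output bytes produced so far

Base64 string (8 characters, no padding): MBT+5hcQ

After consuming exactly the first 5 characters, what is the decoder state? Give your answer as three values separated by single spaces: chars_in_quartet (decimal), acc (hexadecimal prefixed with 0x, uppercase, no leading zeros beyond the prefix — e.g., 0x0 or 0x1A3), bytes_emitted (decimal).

Answer: 1 0x39 3

Derivation:
After char 0 ('M'=12): chars_in_quartet=1 acc=0xC bytes_emitted=0
After char 1 ('B'=1): chars_in_quartet=2 acc=0x301 bytes_emitted=0
After char 2 ('T'=19): chars_in_quartet=3 acc=0xC053 bytes_emitted=0
After char 3 ('+'=62): chars_in_quartet=4 acc=0x3014FE -> emit 30 14 FE, reset; bytes_emitted=3
After char 4 ('5'=57): chars_in_quartet=1 acc=0x39 bytes_emitted=3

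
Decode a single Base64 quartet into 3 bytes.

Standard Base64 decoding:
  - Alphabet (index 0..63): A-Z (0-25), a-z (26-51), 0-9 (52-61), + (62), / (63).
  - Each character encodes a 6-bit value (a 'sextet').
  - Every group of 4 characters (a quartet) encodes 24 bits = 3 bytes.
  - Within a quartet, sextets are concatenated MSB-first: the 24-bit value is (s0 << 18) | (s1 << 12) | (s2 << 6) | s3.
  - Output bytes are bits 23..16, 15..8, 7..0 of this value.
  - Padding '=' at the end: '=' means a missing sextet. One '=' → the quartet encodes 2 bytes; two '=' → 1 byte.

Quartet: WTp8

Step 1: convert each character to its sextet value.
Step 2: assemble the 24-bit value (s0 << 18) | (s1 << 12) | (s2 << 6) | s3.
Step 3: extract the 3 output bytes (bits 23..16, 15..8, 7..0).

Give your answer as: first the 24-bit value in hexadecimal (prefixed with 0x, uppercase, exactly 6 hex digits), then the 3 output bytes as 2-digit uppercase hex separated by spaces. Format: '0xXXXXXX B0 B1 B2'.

Answer: 0x593A7C 59 3A 7C

Derivation:
Sextets: W=22, T=19, p=41, 8=60
24-bit: (22<<18) | (19<<12) | (41<<6) | 60
      = 0x580000 | 0x013000 | 0x000A40 | 0x00003C
      = 0x593A7C
Bytes: (v>>16)&0xFF=59, (v>>8)&0xFF=3A, v&0xFF=7C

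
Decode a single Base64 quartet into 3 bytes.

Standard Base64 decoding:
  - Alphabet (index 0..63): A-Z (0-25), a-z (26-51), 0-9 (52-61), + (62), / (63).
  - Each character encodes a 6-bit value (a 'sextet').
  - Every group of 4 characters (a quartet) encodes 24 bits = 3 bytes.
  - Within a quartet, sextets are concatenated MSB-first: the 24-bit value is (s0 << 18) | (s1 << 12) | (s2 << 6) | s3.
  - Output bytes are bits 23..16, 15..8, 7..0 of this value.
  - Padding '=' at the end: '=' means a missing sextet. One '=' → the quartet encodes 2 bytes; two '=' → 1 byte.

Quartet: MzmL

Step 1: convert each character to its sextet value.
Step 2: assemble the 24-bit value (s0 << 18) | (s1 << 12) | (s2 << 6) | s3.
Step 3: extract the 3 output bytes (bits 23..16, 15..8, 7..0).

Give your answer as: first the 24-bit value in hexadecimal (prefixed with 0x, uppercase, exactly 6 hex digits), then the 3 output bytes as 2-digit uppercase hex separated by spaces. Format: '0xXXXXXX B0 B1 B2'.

Answer: 0x33398B 33 39 8B

Derivation:
Sextets: M=12, z=51, m=38, L=11
24-bit: (12<<18) | (51<<12) | (38<<6) | 11
      = 0x300000 | 0x033000 | 0x000980 | 0x00000B
      = 0x33398B
Bytes: (v>>16)&0xFF=33, (v>>8)&0xFF=39, v&0xFF=8B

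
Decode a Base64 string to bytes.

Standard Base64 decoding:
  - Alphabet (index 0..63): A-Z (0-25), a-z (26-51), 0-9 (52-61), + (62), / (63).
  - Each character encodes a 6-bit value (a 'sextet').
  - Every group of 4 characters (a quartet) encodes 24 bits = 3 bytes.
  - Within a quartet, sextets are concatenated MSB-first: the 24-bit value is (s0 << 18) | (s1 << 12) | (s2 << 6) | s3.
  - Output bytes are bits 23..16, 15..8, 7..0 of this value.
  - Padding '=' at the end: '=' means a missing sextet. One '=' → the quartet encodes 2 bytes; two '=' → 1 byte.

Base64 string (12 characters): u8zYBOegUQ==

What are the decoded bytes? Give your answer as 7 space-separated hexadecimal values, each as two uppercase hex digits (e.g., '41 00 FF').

Answer: BB CC D8 04 E7 A0 51

Derivation:
After char 0 ('u'=46): chars_in_quartet=1 acc=0x2E bytes_emitted=0
After char 1 ('8'=60): chars_in_quartet=2 acc=0xBBC bytes_emitted=0
After char 2 ('z'=51): chars_in_quartet=3 acc=0x2EF33 bytes_emitted=0
After char 3 ('Y'=24): chars_in_quartet=4 acc=0xBBCCD8 -> emit BB CC D8, reset; bytes_emitted=3
After char 4 ('B'=1): chars_in_quartet=1 acc=0x1 bytes_emitted=3
After char 5 ('O'=14): chars_in_quartet=2 acc=0x4E bytes_emitted=3
After char 6 ('e'=30): chars_in_quartet=3 acc=0x139E bytes_emitted=3
After char 7 ('g'=32): chars_in_quartet=4 acc=0x4E7A0 -> emit 04 E7 A0, reset; bytes_emitted=6
After char 8 ('U'=20): chars_in_quartet=1 acc=0x14 bytes_emitted=6
After char 9 ('Q'=16): chars_in_quartet=2 acc=0x510 bytes_emitted=6
Padding '==': partial quartet acc=0x510 -> emit 51; bytes_emitted=7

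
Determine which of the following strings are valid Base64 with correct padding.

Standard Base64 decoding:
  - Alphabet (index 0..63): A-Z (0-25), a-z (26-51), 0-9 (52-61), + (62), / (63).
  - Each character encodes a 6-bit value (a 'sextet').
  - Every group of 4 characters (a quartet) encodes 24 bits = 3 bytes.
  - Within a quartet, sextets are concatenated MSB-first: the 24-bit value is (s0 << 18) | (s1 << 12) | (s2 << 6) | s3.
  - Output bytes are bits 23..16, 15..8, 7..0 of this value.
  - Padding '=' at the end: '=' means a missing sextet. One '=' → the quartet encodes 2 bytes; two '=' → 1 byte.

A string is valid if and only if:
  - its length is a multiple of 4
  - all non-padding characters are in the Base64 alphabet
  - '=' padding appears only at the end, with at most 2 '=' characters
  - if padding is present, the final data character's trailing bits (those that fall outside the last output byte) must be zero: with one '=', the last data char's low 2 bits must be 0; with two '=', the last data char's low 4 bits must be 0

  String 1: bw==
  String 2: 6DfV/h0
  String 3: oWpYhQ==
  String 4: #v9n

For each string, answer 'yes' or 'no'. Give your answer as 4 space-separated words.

String 1: 'bw==' → valid
String 2: '6DfV/h0' → invalid (len=7 not mult of 4)
String 3: 'oWpYhQ==' → valid
String 4: '#v9n' → invalid (bad char(s): ['#'])

Answer: yes no yes no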